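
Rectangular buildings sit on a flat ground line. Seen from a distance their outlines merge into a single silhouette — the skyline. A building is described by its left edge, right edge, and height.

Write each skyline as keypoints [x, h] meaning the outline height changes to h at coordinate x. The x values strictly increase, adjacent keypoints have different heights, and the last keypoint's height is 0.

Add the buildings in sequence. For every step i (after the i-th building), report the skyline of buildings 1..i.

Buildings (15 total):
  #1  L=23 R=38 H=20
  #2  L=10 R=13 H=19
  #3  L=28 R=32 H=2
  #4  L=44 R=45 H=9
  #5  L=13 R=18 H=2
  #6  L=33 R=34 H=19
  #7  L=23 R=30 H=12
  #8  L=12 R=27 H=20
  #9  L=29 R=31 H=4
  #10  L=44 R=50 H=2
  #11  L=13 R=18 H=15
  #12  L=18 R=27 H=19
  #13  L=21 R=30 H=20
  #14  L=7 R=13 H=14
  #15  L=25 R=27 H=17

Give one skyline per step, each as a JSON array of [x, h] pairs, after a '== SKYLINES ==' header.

== SKYLINES ==
[[23,20],[38,0]]
[[10,19],[13,0],[23,20],[38,0]]
[[10,19],[13,0],[23,20],[38,0]]
[[10,19],[13,0],[23,20],[38,0],[44,9],[45,0]]
[[10,19],[13,2],[18,0],[23,20],[38,0],[44,9],[45,0]]
[[10,19],[13,2],[18,0],[23,20],[38,0],[44,9],[45,0]]
[[10,19],[13,2],[18,0],[23,20],[38,0],[44,9],[45,0]]
[[10,19],[12,20],[38,0],[44,9],[45,0]]
[[10,19],[12,20],[38,0],[44,9],[45,0]]
[[10,19],[12,20],[38,0],[44,9],[45,2],[50,0]]
[[10,19],[12,20],[38,0],[44,9],[45,2],[50,0]]
[[10,19],[12,20],[38,0],[44,9],[45,2],[50,0]]
[[10,19],[12,20],[38,0],[44,9],[45,2],[50,0]]
[[7,14],[10,19],[12,20],[38,0],[44,9],[45,2],[50,0]]
[[7,14],[10,19],[12,20],[38,0],[44,9],[45,2],[50,0]]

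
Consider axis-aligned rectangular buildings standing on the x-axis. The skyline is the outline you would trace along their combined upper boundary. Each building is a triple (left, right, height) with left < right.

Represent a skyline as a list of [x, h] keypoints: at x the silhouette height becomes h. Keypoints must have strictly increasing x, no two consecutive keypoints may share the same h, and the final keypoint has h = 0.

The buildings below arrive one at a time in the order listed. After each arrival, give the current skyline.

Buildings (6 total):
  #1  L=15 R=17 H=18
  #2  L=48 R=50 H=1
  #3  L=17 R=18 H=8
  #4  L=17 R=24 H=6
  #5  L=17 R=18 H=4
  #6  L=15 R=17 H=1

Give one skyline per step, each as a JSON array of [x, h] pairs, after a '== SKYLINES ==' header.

== SKYLINES ==
[[15,18],[17,0]]
[[15,18],[17,0],[48,1],[50,0]]
[[15,18],[17,8],[18,0],[48,1],[50,0]]
[[15,18],[17,8],[18,6],[24,0],[48,1],[50,0]]
[[15,18],[17,8],[18,6],[24,0],[48,1],[50,0]]
[[15,18],[17,8],[18,6],[24,0],[48,1],[50,0]]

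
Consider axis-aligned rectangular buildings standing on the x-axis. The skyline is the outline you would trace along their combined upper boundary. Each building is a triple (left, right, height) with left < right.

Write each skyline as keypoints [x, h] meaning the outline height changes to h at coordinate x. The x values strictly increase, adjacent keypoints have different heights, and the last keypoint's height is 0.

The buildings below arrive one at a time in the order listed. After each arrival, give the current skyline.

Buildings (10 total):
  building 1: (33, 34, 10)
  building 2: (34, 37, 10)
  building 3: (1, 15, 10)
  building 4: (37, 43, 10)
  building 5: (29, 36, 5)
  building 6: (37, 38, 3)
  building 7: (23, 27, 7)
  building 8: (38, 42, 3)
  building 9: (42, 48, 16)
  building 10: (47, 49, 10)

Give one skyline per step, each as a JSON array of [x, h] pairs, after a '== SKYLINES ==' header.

== SKYLINES ==
[[33,10],[34,0]]
[[33,10],[37,0]]
[[1,10],[15,0],[33,10],[37,0]]
[[1,10],[15,0],[33,10],[43,0]]
[[1,10],[15,0],[29,5],[33,10],[43,0]]
[[1,10],[15,0],[29,5],[33,10],[43,0]]
[[1,10],[15,0],[23,7],[27,0],[29,5],[33,10],[43,0]]
[[1,10],[15,0],[23,7],[27,0],[29,5],[33,10],[43,0]]
[[1,10],[15,0],[23,7],[27,0],[29,5],[33,10],[42,16],[48,0]]
[[1,10],[15,0],[23,7],[27,0],[29,5],[33,10],[42,16],[48,10],[49,0]]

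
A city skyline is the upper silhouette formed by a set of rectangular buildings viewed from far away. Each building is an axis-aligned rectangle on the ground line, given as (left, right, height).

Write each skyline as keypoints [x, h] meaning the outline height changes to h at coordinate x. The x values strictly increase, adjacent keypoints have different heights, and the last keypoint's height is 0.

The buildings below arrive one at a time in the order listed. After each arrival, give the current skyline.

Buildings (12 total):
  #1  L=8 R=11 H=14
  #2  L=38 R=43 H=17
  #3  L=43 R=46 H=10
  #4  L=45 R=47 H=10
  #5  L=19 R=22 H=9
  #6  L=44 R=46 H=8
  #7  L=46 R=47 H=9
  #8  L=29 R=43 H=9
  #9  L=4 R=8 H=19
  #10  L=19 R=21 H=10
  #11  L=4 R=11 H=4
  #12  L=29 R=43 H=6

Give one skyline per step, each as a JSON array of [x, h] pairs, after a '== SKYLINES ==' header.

== SKYLINES ==
[[8,14],[11,0]]
[[8,14],[11,0],[38,17],[43,0]]
[[8,14],[11,0],[38,17],[43,10],[46,0]]
[[8,14],[11,0],[38,17],[43,10],[47,0]]
[[8,14],[11,0],[19,9],[22,0],[38,17],[43,10],[47,0]]
[[8,14],[11,0],[19,9],[22,0],[38,17],[43,10],[47,0]]
[[8,14],[11,0],[19,9],[22,0],[38,17],[43,10],[47,0]]
[[8,14],[11,0],[19,9],[22,0],[29,9],[38,17],[43,10],[47,0]]
[[4,19],[8,14],[11,0],[19,9],[22,0],[29,9],[38,17],[43,10],[47,0]]
[[4,19],[8,14],[11,0],[19,10],[21,9],[22,0],[29,9],[38,17],[43,10],[47,0]]
[[4,19],[8,14],[11,0],[19,10],[21,9],[22,0],[29,9],[38,17],[43,10],[47,0]]
[[4,19],[8,14],[11,0],[19,10],[21,9],[22,0],[29,9],[38,17],[43,10],[47,0]]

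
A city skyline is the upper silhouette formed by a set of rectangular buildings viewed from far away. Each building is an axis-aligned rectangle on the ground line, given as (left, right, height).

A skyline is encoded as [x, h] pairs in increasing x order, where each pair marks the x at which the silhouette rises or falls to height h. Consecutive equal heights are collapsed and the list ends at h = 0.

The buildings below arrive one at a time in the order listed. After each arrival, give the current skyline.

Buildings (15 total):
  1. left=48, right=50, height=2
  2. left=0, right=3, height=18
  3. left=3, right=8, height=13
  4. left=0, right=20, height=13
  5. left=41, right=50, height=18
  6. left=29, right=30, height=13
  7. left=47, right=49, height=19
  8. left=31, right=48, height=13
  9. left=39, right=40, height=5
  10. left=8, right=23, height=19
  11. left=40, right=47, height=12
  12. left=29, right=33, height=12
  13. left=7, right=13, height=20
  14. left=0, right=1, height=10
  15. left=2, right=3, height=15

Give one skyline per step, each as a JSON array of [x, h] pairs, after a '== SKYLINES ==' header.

== SKYLINES ==
[[48,2],[50,0]]
[[0,18],[3,0],[48,2],[50,0]]
[[0,18],[3,13],[8,0],[48,2],[50,0]]
[[0,18],[3,13],[20,0],[48,2],[50,0]]
[[0,18],[3,13],[20,0],[41,18],[50,0]]
[[0,18],[3,13],[20,0],[29,13],[30,0],[41,18],[50,0]]
[[0,18],[3,13],[20,0],[29,13],[30,0],[41,18],[47,19],[49,18],[50,0]]
[[0,18],[3,13],[20,0],[29,13],[30,0],[31,13],[41,18],[47,19],[49,18],[50,0]]
[[0,18],[3,13],[20,0],[29,13],[30,0],[31,13],[41,18],[47,19],[49,18],[50,0]]
[[0,18],[3,13],[8,19],[23,0],[29,13],[30,0],[31,13],[41,18],[47,19],[49,18],[50,0]]
[[0,18],[3,13],[8,19],[23,0],[29,13],[30,0],[31,13],[41,18],[47,19],[49,18],[50,0]]
[[0,18],[3,13],[8,19],[23,0],[29,13],[30,12],[31,13],[41,18],[47,19],[49,18],[50,0]]
[[0,18],[3,13],[7,20],[13,19],[23,0],[29,13],[30,12],[31,13],[41,18],[47,19],[49,18],[50,0]]
[[0,18],[3,13],[7,20],[13,19],[23,0],[29,13],[30,12],[31,13],[41,18],[47,19],[49,18],[50,0]]
[[0,18],[3,13],[7,20],[13,19],[23,0],[29,13],[30,12],[31,13],[41,18],[47,19],[49,18],[50,0]]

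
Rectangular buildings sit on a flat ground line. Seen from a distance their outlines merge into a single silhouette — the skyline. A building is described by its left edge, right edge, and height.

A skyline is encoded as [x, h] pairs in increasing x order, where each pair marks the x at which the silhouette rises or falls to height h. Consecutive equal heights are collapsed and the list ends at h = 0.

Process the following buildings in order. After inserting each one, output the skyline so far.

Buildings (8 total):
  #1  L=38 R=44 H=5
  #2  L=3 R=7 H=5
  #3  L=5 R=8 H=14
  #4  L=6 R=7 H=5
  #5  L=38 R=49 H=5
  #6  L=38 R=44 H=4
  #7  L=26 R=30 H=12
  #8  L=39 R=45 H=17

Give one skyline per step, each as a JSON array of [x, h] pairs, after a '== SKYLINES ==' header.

== SKYLINES ==
[[38,5],[44,0]]
[[3,5],[7,0],[38,5],[44,0]]
[[3,5],[5,14],[8,0],[38,5],[44,0]]
[[3,5],[5,14],[8,0],[38,5],[44,0]]
[[3,5],[5,14],[8,0],[38,5],[49,0]]
[[3,5],[5,14],[8,0],[38,5],[49,0]]
[[3,5],[5,14],[8,0],[26,12],[30,0],[38,5],[49,0]]
[[3,5],[5,14],[8,0],[26,12],[30,0],[38,5],[39,17],[45,5],[49,0]]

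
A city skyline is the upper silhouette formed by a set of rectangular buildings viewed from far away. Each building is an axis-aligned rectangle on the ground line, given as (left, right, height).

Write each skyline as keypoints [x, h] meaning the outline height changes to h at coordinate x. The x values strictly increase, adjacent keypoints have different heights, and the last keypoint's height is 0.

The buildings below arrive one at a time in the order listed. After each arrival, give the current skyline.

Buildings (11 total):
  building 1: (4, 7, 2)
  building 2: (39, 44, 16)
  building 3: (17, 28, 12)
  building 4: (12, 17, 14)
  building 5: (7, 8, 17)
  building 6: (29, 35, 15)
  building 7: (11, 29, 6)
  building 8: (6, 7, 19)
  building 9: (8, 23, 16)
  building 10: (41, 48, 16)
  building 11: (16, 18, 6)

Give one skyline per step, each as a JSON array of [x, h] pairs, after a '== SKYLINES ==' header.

== SKYLINES ==
[[4,2],[7,0]]
[[4,2],[7,0],[39,16],[44,0]]
[[4,2],[7,0],[17,12],[28,0],[39,16],[44,0]]
[[4,2],[7,0],[12,14],[17,12],[28,0],[39,16],[44,0]]
[[4,2],[7,17],[8,0],[12,14],[17,12],[28,0],[39,16],[44,0]]
[[4,2],[7,17],[8,0],[12,14],[17,12],[28,0],[29,15],[35,0],[39,16],[44,0]]
[[4,2],[7,17],[8,0],[11,6],[12,14],[17,12],[28,6],[29,15],[35,0],[39,16],[44,0]]
[[4,2],[6,19],[7,17],[8,0],[11,6],[12,14],[17,12],[28,6],[29,15],[35,0],[39,16],[44,0]]
[[4,2],[6,19],[7,17],[8,16],[23,12],[28,6],[29,15],[35,0],[39,16],[44,0]]
[[4,2],[6,19],[7,17],[8,16],[23,12],[28,6],[29,15],[35,0],[39,16],[48,0]]
[[4,2],[6,19],[7,17],[8,16],[23,12],[28,6],[29,15],[35,0],[39,16],[48,0]]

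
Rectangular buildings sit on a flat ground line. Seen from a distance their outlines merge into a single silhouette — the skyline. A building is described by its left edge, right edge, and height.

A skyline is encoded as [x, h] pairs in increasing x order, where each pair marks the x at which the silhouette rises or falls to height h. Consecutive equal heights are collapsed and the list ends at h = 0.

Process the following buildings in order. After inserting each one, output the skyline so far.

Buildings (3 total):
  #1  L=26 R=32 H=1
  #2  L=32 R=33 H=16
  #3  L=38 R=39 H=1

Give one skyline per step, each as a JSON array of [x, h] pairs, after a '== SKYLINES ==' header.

== SKYLINES ==
[[26,1],[32,0]]
[[26,1],[32,16],[33,0]]
[[26,1],[32,16],[33,0],[38,1],[39,0]]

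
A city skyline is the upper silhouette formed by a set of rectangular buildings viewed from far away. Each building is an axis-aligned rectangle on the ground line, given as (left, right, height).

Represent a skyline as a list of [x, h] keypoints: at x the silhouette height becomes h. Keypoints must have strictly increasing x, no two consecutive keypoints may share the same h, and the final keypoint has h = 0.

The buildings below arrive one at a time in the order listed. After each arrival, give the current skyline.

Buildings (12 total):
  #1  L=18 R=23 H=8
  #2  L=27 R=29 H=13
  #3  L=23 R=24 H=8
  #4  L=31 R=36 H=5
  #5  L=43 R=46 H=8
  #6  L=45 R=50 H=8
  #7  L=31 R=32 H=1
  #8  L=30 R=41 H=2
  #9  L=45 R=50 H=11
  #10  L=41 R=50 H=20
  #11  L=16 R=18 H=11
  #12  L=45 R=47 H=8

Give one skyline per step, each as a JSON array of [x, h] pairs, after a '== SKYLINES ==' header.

== SKYLINES ==
[[18,8],[23,0]]
[[18,8],[23,0],[27,13],[29,0]]
[[18,8],[24,0],[27,13],[29,0]]
[[18,8],[24,0],[27,13],[29,0],[31,5],[36,0]]
[[18,8],[24,0],[27,13],[29,0],[31,5],[36,0],[43,8],[46,0]]
[[18,8],[24,0],[27,13],[29,0],[31,5],[36,0],[43,8],[50,0]]
[[18,8],[24,0],[27,13],[29,0],[31,5],[36,0],[43,8],[50,0]]
[[18,8],[24,0],[27,13],[29,0],[30,2],[31,5],[36,2],[41,0],[43,8],[50,0]]
[[18,8],[24,0],[27,13],[29,0],[30,2],[31,5],[36,2],[41,0],[43,8],[45,11],[50,0]]
[[18,8],[24,0],[27,13],[29,0],[30,2],[31,5],[36,2],[41,20],[50,0]]
[[16,11],[18,8],[24,0],[27,13],[29,0],[30,2],[31,5],[36,2],[41,20],[50,0]]
[[16,11],[18,8],[24,0],[27,13],[29,0],[30,2],[31,5],[36,2],[41,20],[50,0]]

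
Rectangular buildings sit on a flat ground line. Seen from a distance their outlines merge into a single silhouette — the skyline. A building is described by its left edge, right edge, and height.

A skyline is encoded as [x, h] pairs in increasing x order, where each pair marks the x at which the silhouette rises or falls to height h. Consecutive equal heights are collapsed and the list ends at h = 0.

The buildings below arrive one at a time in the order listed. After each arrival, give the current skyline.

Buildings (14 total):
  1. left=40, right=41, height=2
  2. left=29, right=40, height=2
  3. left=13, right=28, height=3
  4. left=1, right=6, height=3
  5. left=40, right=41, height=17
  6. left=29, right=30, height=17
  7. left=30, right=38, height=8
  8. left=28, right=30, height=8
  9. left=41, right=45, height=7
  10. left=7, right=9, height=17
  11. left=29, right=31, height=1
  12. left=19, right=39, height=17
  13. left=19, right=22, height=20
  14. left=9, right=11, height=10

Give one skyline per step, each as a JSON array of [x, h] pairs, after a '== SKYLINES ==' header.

== SKYLINES ==
[[40,2],[41,0]]
[[29,2],[41,0]]
[[13,3],[28,0],[29,2],[41,0]]
[[1,3],[6,0],[13,3],[28,0],[29,2],[41,0]]
[[1,3],[6,0],[13,3],[28,0],[29,2],[40,17],[41,0]]
[[1,3],[6,0],[13,3],[28,0],[29,17],[30,2],[40,17],[41,0]]
[[1,3],[6,0],[13,3],[28,0],[29,17],[30,8],[38,2],[40,17],[41,0]]
[[1,3],[6,0],[13,3],[28,8],[29,17],[30,8],[38,2],[40,17],[41,0]]
[[1,3],[6,0],[13,3],[28,8],[29,17],[30,8],[38,2],[40,17],[41,7],[45,0]]
[[1,3],[6,0],[7,17],[9,0],[13,3],[28,8],[29,17],[30,8],[38,2],[40,17],[41,7],[45,0]]
[[1,3],[6,0],[7,17],[9,0],[13,3],[28,8],[29,17],[30,8],[38,2],[40,17],[41,7],[45,0]]
[[1,3],[6,0],[7,17],[9,0],[13,3],[19,17],[39,2],[40,17],[41,7],[45,0]]
[[1,3],[6,0],[7,17],[9,0],[13,3],[19,20],[22,17],[39,2],[40,17],[41,7],[45,0]]
[[1,3],[6,0],[7,17],[9,10],[11,0],[13,3],[19,20],[22,17],[39,2],[40,17],[41,7],[45,0]]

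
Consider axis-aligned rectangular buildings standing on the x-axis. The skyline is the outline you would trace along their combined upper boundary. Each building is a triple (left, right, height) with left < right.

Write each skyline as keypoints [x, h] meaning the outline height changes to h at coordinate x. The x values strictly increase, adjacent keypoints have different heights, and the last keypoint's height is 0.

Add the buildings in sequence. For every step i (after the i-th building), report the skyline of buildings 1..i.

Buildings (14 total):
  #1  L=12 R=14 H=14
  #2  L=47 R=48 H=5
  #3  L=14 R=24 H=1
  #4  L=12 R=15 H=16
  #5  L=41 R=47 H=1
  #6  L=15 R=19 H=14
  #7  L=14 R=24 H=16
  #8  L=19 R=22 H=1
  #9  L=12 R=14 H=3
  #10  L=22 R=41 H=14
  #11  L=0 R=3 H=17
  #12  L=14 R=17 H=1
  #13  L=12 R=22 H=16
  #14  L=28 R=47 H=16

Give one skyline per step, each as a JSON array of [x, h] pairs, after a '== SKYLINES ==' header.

== SKYLINES ==
[[12,14],[14,0]]
[[12,14],[14,0],[47,5],[48,0]]
[[12,14],[14,1],[24,0],[47,5],[48,0]]
[[12,16],[15,1],[24,0],[47,5],[48,0]]
[[12,16],[15,1],[24,0],[41,1],[47,5],[48,0]]
[[12,16],[15,14],[19,1],[24,0],[41,1],[47,5],[48,0]]
[[12,16],[24,0],[41,1],[47,5],[48,0]]
[[12,16],[24,0],[41,1],[47,5],[48,0]]
[[12,16],[24,0],[41,1],[47,5],[48,0]]
[[12,16],[24,14],[41,1],[47,5],[48,0]]
[[0,17],[3,0],[12,16],[24,14],[41,1],[47,5],[48,0]]
[[0,17],[3,0],[12,16],[24,14],[41,1],[47,5],[48,0]]
[[0,17],[3,0],[12,16],[24,14],[41,1],[47,5],[48,0]]
[[0,17],[3,0],[12,16],[24,14],[28,16],[47,5],[48,0]]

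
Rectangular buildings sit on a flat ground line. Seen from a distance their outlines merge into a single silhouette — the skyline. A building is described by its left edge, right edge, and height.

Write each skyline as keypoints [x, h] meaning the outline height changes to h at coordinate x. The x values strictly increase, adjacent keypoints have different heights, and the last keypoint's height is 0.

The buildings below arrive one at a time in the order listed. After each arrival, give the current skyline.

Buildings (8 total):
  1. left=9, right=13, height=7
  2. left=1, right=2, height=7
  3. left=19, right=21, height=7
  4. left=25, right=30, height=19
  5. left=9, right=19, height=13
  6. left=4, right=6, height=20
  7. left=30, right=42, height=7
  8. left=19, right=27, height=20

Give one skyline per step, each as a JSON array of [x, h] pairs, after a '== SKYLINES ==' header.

== SKYLINES ==
[[9,7],[13,0]]
[[1,7],[2,0],[9,7],[13,0]]
[[1,7],[2,0],[9,7],[13,0],[19,7],[21,0]]
[[1,7],[2,0],[9,7],[13,0],[19,7],[21,0],[25,19],[30,0]]
[[1,7],[2,0],[9,13],[19,7],[21,0],[25,19],[30,0]]
[[1,7],[2,0],[4,20],[6,0],[9,13],[19,7],[21,0],[25,19],[30,0]]
[[1,7],[2,0],[4,20],[6,0],[9,13],[19,7],[21,0],[25,19],[30,7],[42,0]]
[[1,7],[2,0],[4,20],[6,0],[9,13],[19,20],[27,19],[30,7],[42,0]]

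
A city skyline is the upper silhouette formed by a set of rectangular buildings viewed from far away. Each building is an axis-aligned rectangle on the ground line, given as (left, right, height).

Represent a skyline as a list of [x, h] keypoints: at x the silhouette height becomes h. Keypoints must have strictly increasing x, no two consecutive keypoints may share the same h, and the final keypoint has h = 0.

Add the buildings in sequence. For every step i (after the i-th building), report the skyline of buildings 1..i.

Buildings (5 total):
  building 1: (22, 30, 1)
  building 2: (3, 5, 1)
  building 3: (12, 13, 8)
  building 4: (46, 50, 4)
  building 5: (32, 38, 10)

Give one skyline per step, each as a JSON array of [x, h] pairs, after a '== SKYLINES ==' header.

== SKYLINES ==
[[22,1],[30,0]]
[[3,1],[5,0],[22,1],[30,0]]
[[3,1],[5,0],[12,8],[13,0],[22,1],[30,0]]
[[3,1],[5,0],[12,8],[13,0],[22,1],[30,0],[46,4],[50,0]]
[[3,1],[5,0],[12,8],[13,0],[22,1],[30,0],[32,10],[38,0],[46,4],[50,0]]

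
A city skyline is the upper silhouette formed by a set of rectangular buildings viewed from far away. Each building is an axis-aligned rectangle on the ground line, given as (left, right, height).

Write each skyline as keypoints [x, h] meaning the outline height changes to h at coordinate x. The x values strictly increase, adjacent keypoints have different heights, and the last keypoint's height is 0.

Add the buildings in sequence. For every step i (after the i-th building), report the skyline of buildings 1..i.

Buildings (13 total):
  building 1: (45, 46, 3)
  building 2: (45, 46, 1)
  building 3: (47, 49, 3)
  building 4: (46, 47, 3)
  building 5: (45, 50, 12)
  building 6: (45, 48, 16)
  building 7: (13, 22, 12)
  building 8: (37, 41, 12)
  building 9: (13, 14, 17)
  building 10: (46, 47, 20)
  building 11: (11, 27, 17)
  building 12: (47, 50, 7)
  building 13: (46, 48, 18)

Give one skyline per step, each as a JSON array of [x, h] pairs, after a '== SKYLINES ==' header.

== SKYLINES ==
[[45,3],[46,0]]
[[45,3],[46,0]]
[[45,3],[46,0],[47,3],[49,0]]
[[45,3],[49,0]]
[[45,12],[50,0]]
[[45,16],[48,12],[50,0]]
[[13,12],[22,0],[45,16],[48,12],[50,0]]
[[13,12],[22,0],[37,12],[41,0],[45,16],[48,12],[50,0]]
[[13,17],[14,12],[22,0],[37,12],[41,0],[45,16],[48,12],[50,0]]
[[13,17],[14,12],[22,0],[37,12],[41,0],[45,16],[46,20],[47,16],[48,12],[50,0]]
[[11,17],[27,0],[37,12],[41,0],[45,16],[46,20],[47,16],[48,12],[50,0]]
[[11,17],[27,0],[37,12],[41,0],[45,16],[46,20],[47,16],[48,12],[50,0]]
[[11,17],[27,0],[37,12],[41,0],[45,16],[46,20],[47,18],[48,12],[50,0]]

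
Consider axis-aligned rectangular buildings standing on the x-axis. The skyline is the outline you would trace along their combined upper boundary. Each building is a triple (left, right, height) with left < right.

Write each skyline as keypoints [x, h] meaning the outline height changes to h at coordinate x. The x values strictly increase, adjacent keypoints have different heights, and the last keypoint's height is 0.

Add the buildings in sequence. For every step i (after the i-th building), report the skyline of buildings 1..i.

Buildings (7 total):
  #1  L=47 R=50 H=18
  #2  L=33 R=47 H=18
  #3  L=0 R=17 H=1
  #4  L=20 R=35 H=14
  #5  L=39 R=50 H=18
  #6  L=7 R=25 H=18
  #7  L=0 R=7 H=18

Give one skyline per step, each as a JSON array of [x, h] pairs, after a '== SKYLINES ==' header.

== SKYLINES ==
[[47,18],[50,0]]
[[33,18],[50,0]]
[[0,1],[17,0],[33,18],[50,0]]
[[0,1],[17,0],[20,14],[33,18],[50,0]]
[[0,1],[17,0],[20,14],[33,18],[50,0]]
[[0,1],[7,18],[25,14],[33,18],[50,0]]
[[0,18],[25,14],[33,18],[50,0]]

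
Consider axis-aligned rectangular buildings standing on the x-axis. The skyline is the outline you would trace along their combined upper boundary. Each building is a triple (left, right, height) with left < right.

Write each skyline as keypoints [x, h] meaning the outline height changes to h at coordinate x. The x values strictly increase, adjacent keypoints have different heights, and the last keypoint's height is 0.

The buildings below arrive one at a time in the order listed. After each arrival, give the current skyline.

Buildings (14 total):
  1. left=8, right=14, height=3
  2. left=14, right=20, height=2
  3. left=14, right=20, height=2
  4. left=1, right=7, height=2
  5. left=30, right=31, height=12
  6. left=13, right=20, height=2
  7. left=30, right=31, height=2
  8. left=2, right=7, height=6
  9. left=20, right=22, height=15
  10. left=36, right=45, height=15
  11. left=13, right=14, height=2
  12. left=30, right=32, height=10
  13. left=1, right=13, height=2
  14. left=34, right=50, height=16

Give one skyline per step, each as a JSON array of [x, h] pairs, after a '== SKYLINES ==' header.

== SKYLINES ==
[[8,3],[14,0]]
[[8,3],[14,2],[20,0]]
[[8,3],[14,2],[20,0]]
[[1,2],[7,0],[8,3],[14,2],[20,0]]
[[1,2],[7,0],[8,3],[14,2],[20,0],[30,12],[31,0]]
[[1,2],[7,0],[8,3],[14,2],[20,0],[30,12],[31,0]]
[[1,2],[7,0],[8,3],[14,2],[20,0],[30,12],[31,0]]
[[1,2],[2,6],[7,0],[8,3],[14,2],[20,0],[30,12],[31,0]]
[[1,2],[2,6],[7,0],[8,3],[14,2],[20,15],[22,0],[30,12],[31,0]]
[[1,2],[2,6],[7,0],[8,3],[14,2],[20,15],[22,0],[30,12],[31,0],[36,15],[45,0]]
[[1,2],[2,6],[7,0],[8,3],[14,2],[20,15],[22,0],[30,12],[31,0],[36,15],[45,0]]
[[1,2],[2,6],[7,0],[8,3],[14,2],[20,15],[22,0],[30,12],[31,10],[32,0],[36,15],[45,0]]
[[1,2],[2,6],[7,2],[8,3],[14,2],[20,15],[22,0],[30,12],[31,10],[32,0],[36,15],[45,0]]
[[1,2],[2,6],[7,2],[8,3],[14,2],[20,15],[22,0],[30,12],[31,10],[32,0],[34,16],[50,0]]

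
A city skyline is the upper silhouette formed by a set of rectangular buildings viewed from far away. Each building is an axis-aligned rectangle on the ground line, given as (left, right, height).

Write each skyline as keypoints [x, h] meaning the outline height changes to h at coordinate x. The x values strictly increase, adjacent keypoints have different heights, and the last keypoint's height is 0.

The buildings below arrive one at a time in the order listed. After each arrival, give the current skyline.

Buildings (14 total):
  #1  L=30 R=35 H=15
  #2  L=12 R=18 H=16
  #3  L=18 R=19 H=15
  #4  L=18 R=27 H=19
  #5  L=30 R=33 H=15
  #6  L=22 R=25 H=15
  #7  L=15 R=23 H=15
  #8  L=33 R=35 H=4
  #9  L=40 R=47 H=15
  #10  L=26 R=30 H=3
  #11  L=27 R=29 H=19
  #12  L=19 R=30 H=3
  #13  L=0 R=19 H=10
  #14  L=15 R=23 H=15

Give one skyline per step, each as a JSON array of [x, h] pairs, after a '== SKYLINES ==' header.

== SKYLINES ==
[[30,15],[35,0]]
[[12,16],[18,0],[30,15],[35,0]]
[[12,16],[18,15],[19,0],[30,15],[35,0]]
[[12,16],[18,19],[27,0],[30,15],[35,0]]
[[12,16],[18,19],[27,0],[30,15],[35,0]]
[[12,16],[18,19],[27,0],[30,15],[35,0]]
[[12,16],[18,19],[27,0],[30,15],[35,0]]
[[12,16],[18,19],[27,0],[30,15],[35,0]]
[[12,16],[18,19],[27,0],[30,15],[35,0],[40,15],[47,0]]
[[12,16],[18,19],[27,3],[30,15],[35,0],[40,15],[47,0]]
[[12,16],[18,19],[29,3],[30,15],[35,0],[40,15],[47,0]]
[[12,16],[18,19],[29,3],[30,15],[35,0],[40,15],[47,0]]
[[0,10],[12,16],[18,19],[29,3],[30,15],[35,0],[40,15],[47,0]]
[[0,10],[12,16],[18,19],[29,3],[30,15],[35,0],[40,15],[47,0]]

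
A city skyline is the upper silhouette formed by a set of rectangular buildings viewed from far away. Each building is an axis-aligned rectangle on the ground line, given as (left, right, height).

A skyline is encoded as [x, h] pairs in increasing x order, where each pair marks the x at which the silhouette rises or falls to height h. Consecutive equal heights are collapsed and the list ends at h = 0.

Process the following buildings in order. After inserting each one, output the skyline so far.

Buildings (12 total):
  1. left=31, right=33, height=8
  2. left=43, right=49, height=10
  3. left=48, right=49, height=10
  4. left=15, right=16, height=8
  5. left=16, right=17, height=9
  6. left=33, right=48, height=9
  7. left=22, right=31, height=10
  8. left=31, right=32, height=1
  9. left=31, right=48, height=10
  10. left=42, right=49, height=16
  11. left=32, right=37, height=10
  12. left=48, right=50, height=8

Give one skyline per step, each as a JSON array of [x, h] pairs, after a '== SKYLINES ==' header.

== SKYLINES ==
[[31,8],[33,0]]
[[31,8],[33,0],[43,10],[49,0]]
[[31,8],[33,0],[43,10],[49,0]]
[[15,8],[16,0],[31,8],[33,0],[43,10],[49,0]]
[[15,8],[16,9],[17,0],[31,8],[33,0],[43,10],[49,0]]
[[15,8],[16,9],[17,0],[31,8],[33,9],[43,10],[49,0]]
[[15,8],[16,9],[17,0],[22,10],[31,8],[33,9],[43,10],[49,0]]
[[15,8],[16,9],[17,0],[22,10],[31,8],[33,9],[43,10],[49,0]]
[[15,8],[16,9],[17,0],[22,10],[49,0]]
[[15,8],[16,9],[17,0],[22,10],[42,16],[49,0]]
[[15,8],[16,9],[17,0],[22,10],[42,16],[49,0]]
[[15,8],[16,9],[17,0],[22,10],[42,16],[49,8],[50,0]]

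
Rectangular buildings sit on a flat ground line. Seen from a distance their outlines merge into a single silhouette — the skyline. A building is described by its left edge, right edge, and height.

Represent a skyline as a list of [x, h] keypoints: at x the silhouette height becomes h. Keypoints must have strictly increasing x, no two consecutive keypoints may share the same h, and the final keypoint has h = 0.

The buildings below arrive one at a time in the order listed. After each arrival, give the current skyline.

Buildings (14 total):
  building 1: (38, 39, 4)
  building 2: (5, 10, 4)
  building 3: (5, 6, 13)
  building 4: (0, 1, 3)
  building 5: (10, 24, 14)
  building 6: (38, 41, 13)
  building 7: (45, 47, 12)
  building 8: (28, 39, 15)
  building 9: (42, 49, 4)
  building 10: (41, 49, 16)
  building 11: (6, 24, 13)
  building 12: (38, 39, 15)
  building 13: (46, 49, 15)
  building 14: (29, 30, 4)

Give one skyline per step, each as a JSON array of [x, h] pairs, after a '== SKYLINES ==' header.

== SKYLINES ==
[[38,4],[39,0]]
[[5,4],[10,0],[38,4],[39,0]]
[[5,13],[6,4],[10,0],[38,4],[39,0]]
[[0,3],[1,0],[5,13],[6,4],[10,0],[38,4],[39,0]]
[[0,3],[1,0],[5,13],[6,4],[10,14],[24,0],[38,4],[39,0]]
[[0,3],[1,0],[5,13],[6,4],[10,14],[24,0],[38,13],[41,0]]
[[0,3],[1,0],[5,13],[6,4],[10,14],[24,0],[38,13],[41,0],[45,12],[47,0]]
[[0,3],[1,0],[5,13],[6,4],[10,14],[24,0],[28,15],[39,13],[41,0],[45,12],[47,0]]
[[0,3],[1,0],[5,13],[6,4],[10,14],[24,0],[28,15],[39,13],[41,0],[42,4],[45,12],[47,4],[49,0]]
[[0,3],[1,0],[5,13],[6,4],[10,14],[24,0],[28,15],[39,13],[41,16],[49,0]]
[[0,3],[1,0],[5,13],[10,14],[24,0],[28,15],[39,13],[41,16],[49,0]]
[[0,3],[1,0],[5,13],[10,14],[24,0],[28,15],[39,13],[41,16],[49,0]]
[[0,3],[1,0],[5,13],[10,14],[24,0],[28,15],[39,13],[41,16],[49,0]]
[[0,3],[1,0],[5,13],[10,14],[24,0],[28,15],[39,13],[41,16],[49,0]]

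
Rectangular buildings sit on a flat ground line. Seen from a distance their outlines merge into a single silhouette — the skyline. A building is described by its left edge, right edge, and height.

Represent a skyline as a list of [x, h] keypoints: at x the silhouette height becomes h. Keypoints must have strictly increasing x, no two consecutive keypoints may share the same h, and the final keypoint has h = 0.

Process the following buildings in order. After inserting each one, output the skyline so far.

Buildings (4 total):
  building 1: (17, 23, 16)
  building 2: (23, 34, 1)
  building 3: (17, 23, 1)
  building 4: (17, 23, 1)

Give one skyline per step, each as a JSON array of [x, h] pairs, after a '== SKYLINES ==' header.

== SKYLINES ==
[[17,16],[23,0]]
[[17,16],[23,1],[34,0]]
[[17,16],[23,1],[34,0]]
[[17,16],[23,1],[34,0]]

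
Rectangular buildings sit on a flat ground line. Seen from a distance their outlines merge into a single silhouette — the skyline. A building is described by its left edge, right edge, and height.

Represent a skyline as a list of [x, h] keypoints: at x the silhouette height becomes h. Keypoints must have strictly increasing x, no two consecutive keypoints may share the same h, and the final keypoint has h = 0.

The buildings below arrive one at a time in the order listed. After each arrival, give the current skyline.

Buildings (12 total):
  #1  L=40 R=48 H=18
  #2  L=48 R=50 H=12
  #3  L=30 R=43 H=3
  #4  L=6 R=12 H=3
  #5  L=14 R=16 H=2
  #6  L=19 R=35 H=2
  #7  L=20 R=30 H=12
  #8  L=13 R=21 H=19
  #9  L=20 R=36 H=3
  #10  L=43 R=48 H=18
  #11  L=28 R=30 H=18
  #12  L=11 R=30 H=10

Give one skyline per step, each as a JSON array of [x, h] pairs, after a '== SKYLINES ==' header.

== SKYLINES ==
[[40,18],[48,0]]
[[40,18],[48,12],[50,0]]
[[30,3],[40,18],[48,12],[50,0]]
[[6,3],[12,0],[30,3],[40,18],[48,12],[50,0]]
[[6,3],[12,0],[14,2],[16,0],[30,3],[40,18],[48,12],[50,0]]
[[6,3],[12,0],[14,2],[16,0],[19,2],[30,3],[40,18],[48,12],[50,0]]
[[6,3],[12,0],[14,2],[16,0],[19,2],[20,12],[30,3],[40,18],[48,12],[50,0]]
[[6,3],[12,0],[13,19],[21,12],[30,3],[40,18],[48,12],[50,0]]
[[6,3],[12,0],[13,19],[21,12],[30,3],[40,18],[48,12],[50,0]]
[[6,3],[12,0],[13,19],[21,12],[30,3],[40,18],[48,12],[50,0]]
[[6,3],[12,0],[13,19],[21,12],[28,18],[30,3],[40,18],[48,12],[50,0]]
[[6,3],[11,10],[13,19],[21,12],[28,18],[30,3],[40,18],[48,12],[50,0]]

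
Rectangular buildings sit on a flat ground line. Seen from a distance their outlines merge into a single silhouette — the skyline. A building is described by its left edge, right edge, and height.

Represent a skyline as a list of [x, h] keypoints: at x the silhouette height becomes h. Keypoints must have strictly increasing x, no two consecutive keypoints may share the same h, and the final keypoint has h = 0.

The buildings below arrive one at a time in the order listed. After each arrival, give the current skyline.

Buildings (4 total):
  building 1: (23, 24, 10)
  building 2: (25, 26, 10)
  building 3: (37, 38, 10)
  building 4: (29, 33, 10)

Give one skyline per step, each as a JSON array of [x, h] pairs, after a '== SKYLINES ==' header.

== SKYLINES ==
[[23,10],[24,0]]
[[23,10],[24,0],[25,10],[26,0]]
[[23,10],[24,0],[25,10],[26,0],[37,10],[38,0]]
[[23,10],[24,0],[25,10],[26,0],[29,10],[33,0],[37,10],[38,0]]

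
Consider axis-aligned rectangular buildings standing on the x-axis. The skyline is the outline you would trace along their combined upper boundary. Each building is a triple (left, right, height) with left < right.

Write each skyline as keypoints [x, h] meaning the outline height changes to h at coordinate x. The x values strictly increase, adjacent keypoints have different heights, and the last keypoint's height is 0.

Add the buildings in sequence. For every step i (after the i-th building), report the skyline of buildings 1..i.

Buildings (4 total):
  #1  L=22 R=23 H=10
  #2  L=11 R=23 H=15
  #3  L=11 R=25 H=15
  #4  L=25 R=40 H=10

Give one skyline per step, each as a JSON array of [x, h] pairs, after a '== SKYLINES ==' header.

== SKYLINES ==
[[22,10],[23,0]]
[[11,15],[23,0]]
[[11,15],[25,0]]
[[11,15],[25,10],[40,0]]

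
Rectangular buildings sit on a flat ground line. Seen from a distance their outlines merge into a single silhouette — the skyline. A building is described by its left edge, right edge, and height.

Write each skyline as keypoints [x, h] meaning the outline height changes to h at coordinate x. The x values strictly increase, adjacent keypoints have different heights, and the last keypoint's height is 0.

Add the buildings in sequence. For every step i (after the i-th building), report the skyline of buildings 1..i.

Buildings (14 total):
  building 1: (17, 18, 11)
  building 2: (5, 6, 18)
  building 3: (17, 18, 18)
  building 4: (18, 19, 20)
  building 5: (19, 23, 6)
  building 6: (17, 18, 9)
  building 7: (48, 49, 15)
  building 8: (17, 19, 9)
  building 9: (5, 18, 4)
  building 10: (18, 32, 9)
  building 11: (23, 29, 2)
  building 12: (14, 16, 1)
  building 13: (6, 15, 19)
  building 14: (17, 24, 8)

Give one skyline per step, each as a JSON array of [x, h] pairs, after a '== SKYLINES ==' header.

== SKYLINES ==
[[17,11],[18,0]]
[[5,18],[6,0],[17,11],[18,0]]
[[5,18],[6,0],[17,18],[18,0]]
[[5,18],[6,0],[17,18],[18,20],[19,0]]
[[5,18],[6,0],[17,18],[18,20],[19,6],[23,0]]
[[5,18],[6,0],[17,18],[18,20],[19,6],[23,0]]
[[5,18],[6,0],[17,18],[18,20],[19,6],[23,0],[48,15],[49,0]]
[[5,18],[6,0],[17,18],[18,20],[19,6],[23,0],[48,15],[49,0]]
[[5,18],[6,4],[17,18],[18,20],[19,6],[23,0],[48,15],[49,0]]
[[5,18],[6,4],[17,18],[18,20],[19,9],[32,0],[48,15],[49,0]]
[[5,18],[6,4],[17,18],[18,20],[19,9],[32,0],[48,15],[49,0]]
[[5,18],[6,4],[17,18],[18,20],[19,9],[32,0],[48,15],[49,0]]
[[5,18],[6,19],[15,4],[17,18],[18,20],[19,9],[32,0],[48,15],[49,0]]
[[5,18],[6,19],[15,4],[17,18],[18,20],[19,9],[32,0],[48,15],[49,0]]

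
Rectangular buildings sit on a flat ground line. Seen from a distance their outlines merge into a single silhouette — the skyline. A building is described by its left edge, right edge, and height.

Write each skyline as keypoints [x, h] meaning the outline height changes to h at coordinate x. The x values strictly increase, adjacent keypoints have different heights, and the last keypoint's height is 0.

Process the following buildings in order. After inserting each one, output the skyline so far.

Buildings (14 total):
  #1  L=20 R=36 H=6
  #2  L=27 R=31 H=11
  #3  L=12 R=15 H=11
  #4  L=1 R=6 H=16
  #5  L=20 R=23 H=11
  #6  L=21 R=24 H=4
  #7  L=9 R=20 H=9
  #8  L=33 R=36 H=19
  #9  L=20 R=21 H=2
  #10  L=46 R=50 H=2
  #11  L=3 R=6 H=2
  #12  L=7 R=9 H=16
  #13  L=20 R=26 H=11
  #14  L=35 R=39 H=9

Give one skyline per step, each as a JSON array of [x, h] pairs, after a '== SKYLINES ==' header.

== SKYLINES ==
[[20,6],[36,0]]
[[20,6],[27,11],[31,6],[36,0]]
[[12,11],[15,0],[20,6],[27,11],[31,6],[36,0]]
[[1,16],[6,0],[12,11],[15,0],[20,6],[27,11],[31,6],[36,0]]
[[1,16],[6,0],[12,11],[15,0],[20,11],[23,6],[27,11],[31,6],[36,0]]
[[1,16],[6,0],[12,11],[15,0],[20,11],[23,6],[27,11],[31,6],[36,0]]
[[1,16],[6,0],[9,9],[12,11],[15,9],[20,11],[23,6],[27,11],[31,6],[36,0]]
[[1,16],[6,0],[9,9],[12,11],[15,9],[20,11],[23,6],[27,11],[31,6],[33,19],[36,0]]
[[1,16],[6,0],[9,9],[12,11],[15,9],[20,11],[23,6],[27,11],[31,6],[33,19],[36,0]]
[[1,16],[6,0],[9,9],[12,11],[15,9],[20,11],[23,6],[27,11],[31,6],[33,19],[36,0],[46,2],[50,0]]
[[1,16],[6,0],[9,9],[12,11],[15,9],[20,11],[23,6],[27,11],[31,6],[33,19],[36,0],[46,2],[50,0]]
[[1,16],[6,0],[7,16],[9,9],[12,11],[15,9],[20,11],[23,6],[27,11],[31,6],[33,19],[36,0],[46,2],[50,0]]
[[1,16],[6,0],[7,16],[9,9],[12,11],[15,9],[20,11],[26,6],[27,11],[31,6],[33,19],[36,0],[46,2],[50,0]]
[[1,16],[6,0],[7,16],[9,9],[12,11],[15,9],[20,11],[26,6],[27,11],[31,6],[33,19],[36,9],[39,0],[46,2],[50,0]]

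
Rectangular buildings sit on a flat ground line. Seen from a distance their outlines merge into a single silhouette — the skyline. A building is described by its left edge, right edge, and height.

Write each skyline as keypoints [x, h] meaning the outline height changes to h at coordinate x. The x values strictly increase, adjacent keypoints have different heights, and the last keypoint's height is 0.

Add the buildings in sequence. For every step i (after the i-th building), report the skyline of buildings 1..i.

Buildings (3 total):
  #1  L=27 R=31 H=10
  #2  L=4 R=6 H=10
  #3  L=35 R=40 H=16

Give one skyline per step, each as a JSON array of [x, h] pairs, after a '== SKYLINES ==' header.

== SKYLINES ==
[[27,10],[31,0]]
[[4,10],[6,0],[27,10],[31,0]]
[[4,10],[6,0],[27,10],[31,0],[35,16],[40,0]]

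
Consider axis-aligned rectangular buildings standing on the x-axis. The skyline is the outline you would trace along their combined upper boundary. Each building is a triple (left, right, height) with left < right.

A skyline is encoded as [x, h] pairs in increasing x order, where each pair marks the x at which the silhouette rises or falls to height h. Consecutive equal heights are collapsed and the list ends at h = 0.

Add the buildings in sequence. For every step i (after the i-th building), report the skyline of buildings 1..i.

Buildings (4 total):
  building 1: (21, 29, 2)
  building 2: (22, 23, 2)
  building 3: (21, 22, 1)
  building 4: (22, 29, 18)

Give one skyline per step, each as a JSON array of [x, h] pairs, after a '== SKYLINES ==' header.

== SKYLINES ==
[[21,2],[29,0]]
[[21,2],[29,0]]
[[21,2],[29,0]]
[[21,2],[22,18],[29,0]]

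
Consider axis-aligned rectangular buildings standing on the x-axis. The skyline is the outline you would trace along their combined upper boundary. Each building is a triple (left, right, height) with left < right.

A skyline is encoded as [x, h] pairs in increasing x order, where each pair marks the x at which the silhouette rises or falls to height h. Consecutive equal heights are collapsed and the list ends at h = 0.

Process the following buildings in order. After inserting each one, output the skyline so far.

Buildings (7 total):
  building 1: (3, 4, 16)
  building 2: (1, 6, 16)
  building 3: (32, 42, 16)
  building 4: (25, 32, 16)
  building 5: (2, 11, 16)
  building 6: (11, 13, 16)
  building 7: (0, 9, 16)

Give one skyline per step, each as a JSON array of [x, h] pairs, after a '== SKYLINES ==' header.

== SKYLINES ==
[[3,16],[4,0]]
[[1,16],[6,0]]
[[1,16],[6,0],[32,16],[42,0]]
[[1,16],[6,0],[25,16],[42,0]]
[[1,16],[11,0],[25,16],[42,0]]
[[1,16],[13,0],[25,16],[42,0]]
[[0,16],[13,0],[25,16],[42,0]]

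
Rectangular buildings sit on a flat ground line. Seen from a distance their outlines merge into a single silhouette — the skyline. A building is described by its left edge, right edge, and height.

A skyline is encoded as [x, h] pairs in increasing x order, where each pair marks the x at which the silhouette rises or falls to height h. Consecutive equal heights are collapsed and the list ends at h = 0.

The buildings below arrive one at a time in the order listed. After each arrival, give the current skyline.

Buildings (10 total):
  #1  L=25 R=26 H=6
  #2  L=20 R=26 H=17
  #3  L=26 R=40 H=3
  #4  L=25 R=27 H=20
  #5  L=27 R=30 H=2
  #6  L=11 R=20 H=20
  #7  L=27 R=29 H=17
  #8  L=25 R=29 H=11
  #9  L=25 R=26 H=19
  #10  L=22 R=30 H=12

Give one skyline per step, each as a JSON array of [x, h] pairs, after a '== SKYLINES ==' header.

== SKYLINES ==
[[25,6],[26,0]]
[[20,17],[26,0]]
[[20,17],[26,3],[40,0]]
[[20,17],[25,20],[27,3],[40,0]]
[[20,17],[25,20],[27,3],[40,0]]
[[11,20],[20,17],[25,20],[27,3],[40,0]]
[[11,20],[20,17],[25,20],[27,17],[29,3],[40,0]]
[[11,20],[20,17],[25,20],[27,17],[29,3],[40,0]]
[[11,20],[20,17],[25,20],[27,17],[29,3],[40,0]]
[[11,20],[20,17],[25,20],[27,17],[29,12],[30,3],[40,0]]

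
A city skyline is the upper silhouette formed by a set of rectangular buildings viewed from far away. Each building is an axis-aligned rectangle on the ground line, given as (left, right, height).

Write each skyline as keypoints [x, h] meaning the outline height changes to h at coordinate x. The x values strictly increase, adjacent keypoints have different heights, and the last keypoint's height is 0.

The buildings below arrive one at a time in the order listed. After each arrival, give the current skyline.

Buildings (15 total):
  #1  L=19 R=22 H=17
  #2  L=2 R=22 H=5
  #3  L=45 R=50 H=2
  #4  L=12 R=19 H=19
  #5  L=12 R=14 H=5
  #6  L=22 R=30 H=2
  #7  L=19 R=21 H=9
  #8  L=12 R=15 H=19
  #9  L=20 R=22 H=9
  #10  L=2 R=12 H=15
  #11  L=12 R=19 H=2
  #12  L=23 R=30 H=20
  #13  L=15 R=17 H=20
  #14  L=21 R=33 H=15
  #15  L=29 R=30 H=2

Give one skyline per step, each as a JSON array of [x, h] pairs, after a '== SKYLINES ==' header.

== SKYLINES ==
[[19,17],[22,0]]
[[2,5],[19,17],[22,0]]
[[2,5],[19,17],[22,0],[45,2],[50,0]]
[[2,5],[12,19],[19,17],[22,0],[45,2],[50,0]]
[[2,5],[12,19],[19,17],[22,0],[45,2],[50,0]]
[[2,5],[12,19],[19,17],[22,2],[30,0],[45,2],[50,0]]
[[2,5],[12,19],[19,17],[22,2],[30,0],[45,2],[50,0]]
[[2,5],[12,19],[19,17],[22,2],[30,0],[45,2],[50,0]]
[[2,5],[12,19],[19,17],[22,2],[30,0],[45,2],[50,0]]
[[2,15],[12,19],[19,17],[22,2],[30,0],[45,2],[50,0]]
[[2,15],[12,19],[19,17],[22,2],[30,0],[45,2],[50,0]]
[[2,15],[12,19],[19,17],[22,2],[23,20],[30,0],[45,2],[50,0]]
[[2,15],[12,19],[15,20],[17,19],[19,17],[22,2],[23,20],[30,0],[45,2],[50,0]]
[[2,15],[12,19],[15,20],[17,19],[19,17],[22,15],[23,20],[30,15],[33,0],[45,2],[50,0]]
[[2,15],[12,19],[15,20],[17,19],[19,17],[22,15],[23,20],[30,15],[33,0],[45,2],[50,0]]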